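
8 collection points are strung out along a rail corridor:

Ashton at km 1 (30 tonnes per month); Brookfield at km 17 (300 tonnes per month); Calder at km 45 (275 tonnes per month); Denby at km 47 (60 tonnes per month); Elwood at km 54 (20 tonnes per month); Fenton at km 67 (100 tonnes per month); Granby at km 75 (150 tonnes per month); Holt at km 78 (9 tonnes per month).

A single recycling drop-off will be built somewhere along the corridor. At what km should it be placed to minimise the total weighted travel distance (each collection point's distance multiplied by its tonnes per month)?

For a sum of weighted absolute distances on a line, the optimum is the weighted median (not the mean). Total weight W = 944; half-weight = 472.
Sort by position and accumulate weight:
  km 1 (Ashton, w=30) → cum 30
  km 17 (Brookfield, w=300) → cum 330
  km 45 (Calder, w=275) → cum 605  ≥ 472 → median here
  km 47 (Denby, w=60) → cum 665
  km 54 (Elwood, w=20) → cum 685
  km 67 (Fenton, w=100) → cum 785
  km 75 (Granby, w=150) → cum 935
  km 78 (Holt, w=9) → cum 944
Optimal location: km 45.

x = 45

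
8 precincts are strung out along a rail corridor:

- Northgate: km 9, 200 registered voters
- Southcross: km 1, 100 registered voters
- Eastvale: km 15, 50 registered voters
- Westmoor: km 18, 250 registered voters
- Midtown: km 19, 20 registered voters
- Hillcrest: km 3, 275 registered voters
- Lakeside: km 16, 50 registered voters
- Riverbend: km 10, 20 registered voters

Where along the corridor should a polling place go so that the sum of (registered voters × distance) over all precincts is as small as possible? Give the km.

x = 9

For a sum of weighted absolute distances on a line, the optimum is the weighted median (not the mean). Total weight W = 965; half-weight = 482.5.
Sort by position and accumulate weight:
  km 1 (Southcross, w=100) → cum 100
  km 3 (Hillcrest, w=275) → cum 375
  km 9 (Northgate, w=200) → cum 575  ≥ 482.5 → median here
  km 10 (Riverbend, w=20) → cum 595
  km 15 (Eastvale, w=50) → cum 645
  km 16 (Lakeside, w=50) → cum 695
  km 18 (Westmoor, w=250) → cum 945
  km 19 (Midtown, w=20) → cum 965
Optimal location: km 9.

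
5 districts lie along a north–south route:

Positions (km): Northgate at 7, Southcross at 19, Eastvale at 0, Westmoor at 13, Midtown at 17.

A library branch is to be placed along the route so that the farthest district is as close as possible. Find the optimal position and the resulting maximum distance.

The 1-center on a line is the midpoint of the two extreme points: leftmost at 0, rightmost at 19.
Optimal location = (0 + 19)/2 = 9.5; maximum distance = (19 − 0)/2 = 9.5.

location 9.5, max distance 9.5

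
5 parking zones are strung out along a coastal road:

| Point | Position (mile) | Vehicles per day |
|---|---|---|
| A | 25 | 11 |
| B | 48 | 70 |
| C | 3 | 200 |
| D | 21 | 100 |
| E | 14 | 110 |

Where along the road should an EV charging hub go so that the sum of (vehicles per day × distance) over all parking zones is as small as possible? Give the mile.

For a sum of weighted absolute distances on a line, the optimum is the weighted median (not the mean). Total weight W = 491; half-weight = 245.5.
Sort by position and accumulate weight:
  mile 3 (C, w=200) → cum 200
  mile 14 (E, w=110) → cum 310  ≥ 245.5 → median here
  mile 21 (D, w=100) → cum 410
  mile 25 (A, w=11) → cum 421
  mile 48 (B, w=70) → cum 491
Optimal location: mile 14.

x = 14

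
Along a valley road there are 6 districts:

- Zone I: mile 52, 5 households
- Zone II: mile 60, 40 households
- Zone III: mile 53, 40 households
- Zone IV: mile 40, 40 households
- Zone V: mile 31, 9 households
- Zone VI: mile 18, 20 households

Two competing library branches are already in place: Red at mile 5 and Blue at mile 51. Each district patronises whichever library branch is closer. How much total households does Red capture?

The indifferent point is the midpoint (5+51)/2 = 28; districts left of it (closer to Red at 5) go to Red, those right go to Blue.
  Zone VI at 18 (w=20) → Red
  Zone V at 31 (w=9) → Blue
  Zone IV at 40 (w=40) → Blue
  Zone I at 52 (w=5) → Blue
  Zone III at 53 (w=40) → Blue
  Zone II at 60 (w=40) → Blue
Red captures 20; Blue captures 134.

20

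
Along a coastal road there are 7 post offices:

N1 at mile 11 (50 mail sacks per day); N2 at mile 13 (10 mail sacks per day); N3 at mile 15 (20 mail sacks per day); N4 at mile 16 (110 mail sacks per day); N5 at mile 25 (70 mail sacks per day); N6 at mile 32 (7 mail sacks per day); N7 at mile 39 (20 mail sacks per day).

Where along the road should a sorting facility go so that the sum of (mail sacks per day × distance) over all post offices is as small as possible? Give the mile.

x = 16

For a sum of weighted absolute distances on a line, the optimum is the weighted median (not the mean). Total weight W = 287; half-weight = 143.5.
Sort by position and accumulate weight:
  mile 11 (N1, w=50) → cum 50
  mile 13 (N2, w=10) → cum 60
  mile 15 (N3, w=20) → cum 80
  mile 16 (N4, w=110) → cum 190  ≥ 143.5 → median here
  mile 25 (N5, w=70) → cum 260
  mile 32 (N6, w=7) → cum 267
  mile 39 (N7, w=20) → cum 287
Optimal location: mile 16.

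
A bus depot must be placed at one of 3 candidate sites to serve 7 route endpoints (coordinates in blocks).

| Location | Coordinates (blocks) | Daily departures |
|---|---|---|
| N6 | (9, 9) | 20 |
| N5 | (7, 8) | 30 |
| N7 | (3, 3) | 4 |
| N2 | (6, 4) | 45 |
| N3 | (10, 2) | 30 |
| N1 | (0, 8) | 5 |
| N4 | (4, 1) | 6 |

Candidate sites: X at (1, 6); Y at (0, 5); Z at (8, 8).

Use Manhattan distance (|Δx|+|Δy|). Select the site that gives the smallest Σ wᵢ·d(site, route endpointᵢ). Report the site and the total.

Z, total 726 blocks

Total weighted distance at each candidate:
  X (1, 6): total = 1248
  Y (0, 5): total = 1348
  Z (8, 8): total = 726
Minimum is at Z with total 726 blocks.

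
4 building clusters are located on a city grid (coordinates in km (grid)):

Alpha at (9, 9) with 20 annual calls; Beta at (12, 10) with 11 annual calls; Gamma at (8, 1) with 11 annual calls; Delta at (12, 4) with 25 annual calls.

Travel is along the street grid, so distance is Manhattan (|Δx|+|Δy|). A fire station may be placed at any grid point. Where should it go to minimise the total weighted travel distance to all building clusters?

Manhattan distance separates: Σwᵢ(|x−xᵢ|+|y−yᵢ|) = Σwᵢ|x−xᵢ| + Σwᵢ|y−yᵢ|, so x and y are optimised independently as 1-D weighted medians.
Total weight W = 67; half = 33.5.
x-coordinate, sorted with cumulative weight:
  x=8 (Gamma, w=11) cum 11
  x=9 (Alpha, w=20) cum 31
  x=12 (Beta, w=11) cum 42  ← median
  x=12 (Delta, w=25) cum 67
⇒ x* = 12
y-coordinate, sorted with cumulative weight:
  y=1 (Gamma, w=11) cum 11
  y=4 (Delta, w=25) cum 36  ← median
  y=9 (Alpha, w=20) cum 56
  y=10 (Beta, w=11) cum 67
⇒ y* = 4

(12, 4)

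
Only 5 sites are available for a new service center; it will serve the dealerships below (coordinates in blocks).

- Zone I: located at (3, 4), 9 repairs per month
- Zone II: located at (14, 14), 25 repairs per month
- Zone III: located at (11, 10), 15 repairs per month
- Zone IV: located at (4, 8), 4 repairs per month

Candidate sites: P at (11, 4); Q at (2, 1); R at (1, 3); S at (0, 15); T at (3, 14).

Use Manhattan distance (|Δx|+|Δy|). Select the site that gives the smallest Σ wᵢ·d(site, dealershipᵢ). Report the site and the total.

Total weighted distance at each candidate:
  P (11, 4): total = 531
  Q (2, 1): total = 967
  R (1, 3): total = 914
  S (0, 15): total = 785
  T (3, 14): total = 573
Minimum is at P with total 531 blocks.

P, total 531 blocks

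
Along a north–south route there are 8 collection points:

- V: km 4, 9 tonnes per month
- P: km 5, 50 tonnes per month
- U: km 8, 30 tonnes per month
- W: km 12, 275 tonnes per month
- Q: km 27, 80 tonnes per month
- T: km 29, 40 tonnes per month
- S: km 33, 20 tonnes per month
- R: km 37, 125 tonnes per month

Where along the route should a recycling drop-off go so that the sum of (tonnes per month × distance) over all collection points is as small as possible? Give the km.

For a sum of weighted absolute distances on a line, the optimum is the weighted median (not the mean). Total weight W = 629; half-weight = 314.5.
Sort by position and accumulate weight:
  km 4 (V, w=9) → cum 9
  km 5 (P, w=50) → cum 59
  km 8 (U, w=30) → cum 89
  km 12 (W, w=275) → cum 364  ≥ 314.5 → median here
  km 27 (Q, w=80) → cum 444
  km 29 (T, w=40) → cum 484
  km 33 (S, w=20) → cum 504
  km 37 (R, w=125) → cum 629
Optimal location: km 12.

x = 12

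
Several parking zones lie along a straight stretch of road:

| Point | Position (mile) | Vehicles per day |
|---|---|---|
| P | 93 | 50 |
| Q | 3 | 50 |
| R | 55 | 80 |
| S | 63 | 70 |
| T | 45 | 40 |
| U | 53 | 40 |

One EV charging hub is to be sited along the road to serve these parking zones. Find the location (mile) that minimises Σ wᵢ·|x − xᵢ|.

For a sum of weighted absolute distances on a line, the optimum is the weighted median (not the mean). Total weight W = 330; half-weight = 165.
Sort by position and accumulate weight:
  mile 3 (Q, w=50) → cum 50
  mile 45 (T, w=40) → cum 90
  mile 53 (U, w=40) → cum 130
  mile 55 (R, w=80) → cum 210  ≥ 165 → median here
  mile 63 (S, w=70) → cum 280
  mile 93 (P, w=50) → cum 330
Optimal location: mile 55.

x = 55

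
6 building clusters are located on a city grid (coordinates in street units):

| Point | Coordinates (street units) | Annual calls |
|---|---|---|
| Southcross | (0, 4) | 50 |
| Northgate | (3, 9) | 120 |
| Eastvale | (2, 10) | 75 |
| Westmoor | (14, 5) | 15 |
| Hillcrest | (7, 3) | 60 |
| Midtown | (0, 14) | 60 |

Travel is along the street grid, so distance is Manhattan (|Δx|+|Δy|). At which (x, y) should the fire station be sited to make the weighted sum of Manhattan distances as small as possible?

(3, 9)

Manhattan distance separates: Σwᵢ(|x−xᵢ|+|y−yᵢ|) = Σwᵢ|x−xᵢ| + Σwᵢ|y−yᵢ|, so x and y are optimised independently as 1-D weighted medians.
Total weight W = 380; half = 190.
x-coordinate, sorted with cumulative weight:
  x=0 (Southcross, w=50) cum 50
  x=0 (Midtown, w=60) cum 110
  x=2 (Eastvale, w=75) cum 185
  x=3 (Northgate, w=120) cum 305  ← median
  x=7 (Hillcrest, w=60) cum 365
  x=14 (Westmoor, w=15) cum 380
⇒ x* = 3
y-coordinate, sorted with cumulative weight:
  y=3 (Hillcrest, w=60) cum 60
  y=4 (Southcross, w=50) cum 110
  y=5 (Westmoor, w=15) cum 125
  y=9 (Northgate, w=120) cum 245  ← median
  y=10 (Eastvale, w=75) cum 320
  y=14 (Midtown, w=60) cum 380
⇒ y* = 9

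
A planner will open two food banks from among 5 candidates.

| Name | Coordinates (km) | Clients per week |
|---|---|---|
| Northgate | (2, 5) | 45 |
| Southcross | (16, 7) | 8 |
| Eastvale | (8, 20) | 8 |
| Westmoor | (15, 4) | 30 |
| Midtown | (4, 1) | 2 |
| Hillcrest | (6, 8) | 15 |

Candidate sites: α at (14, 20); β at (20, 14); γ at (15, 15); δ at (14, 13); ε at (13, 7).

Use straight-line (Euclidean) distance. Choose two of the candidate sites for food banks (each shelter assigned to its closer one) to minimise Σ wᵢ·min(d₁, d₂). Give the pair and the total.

{α, ε}, total 811.0

Evaluate every pair (each demand assigned to the nearer of the two):
  {α, ε}: total = 811.0
  {γ, ε}: total = 831.8
  {δ, ε}: total = 836.7
  {β, ε}: total = 870.3
  {α, δ}: total = 1192.0
  {γ, δ}: total = 1212.8
  {β, δ}: total = 1217.8
  {α, γ}: total = 1387.2
  {β, γ}: total = 1408.0
  {α, β}: total = 1569.9
Best pair: {α, ε} with total 811.0.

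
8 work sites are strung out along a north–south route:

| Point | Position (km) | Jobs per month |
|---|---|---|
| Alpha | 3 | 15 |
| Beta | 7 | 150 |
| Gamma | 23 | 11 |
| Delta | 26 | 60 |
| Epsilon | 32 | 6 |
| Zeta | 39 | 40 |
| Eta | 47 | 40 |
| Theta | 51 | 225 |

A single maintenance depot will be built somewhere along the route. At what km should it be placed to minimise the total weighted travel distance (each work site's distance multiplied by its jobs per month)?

For a sum of weighted absolute distances on a line, the optimum is the weighted median (not the mean). Total weight W = 547; half-weight = 273.5.
Sort by position and accumulate weight:
  km 3 (Alpha, w=15) → cum 15
  km 7 (Beta, w=150) → cum 165
  km 23 (Gamma, w=11) → cum 176
  km 26 (Delta, w=60) → cum 236
  km 32 (Epsilon, w=6) → cum 242
  km 39 (Zeta, w=40) → cum 282  ≥ 273.5 → median here
  km 47 (Eta, w=40) → cum 322
  km 51 (Theta, w=225) → cum 547
Optimal location: km 39.

x = 39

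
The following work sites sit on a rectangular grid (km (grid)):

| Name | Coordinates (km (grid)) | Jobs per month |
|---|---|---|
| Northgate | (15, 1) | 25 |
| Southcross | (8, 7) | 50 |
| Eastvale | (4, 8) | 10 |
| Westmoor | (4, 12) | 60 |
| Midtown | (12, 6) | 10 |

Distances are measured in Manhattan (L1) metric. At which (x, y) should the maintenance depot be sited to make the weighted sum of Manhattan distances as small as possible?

Manhattan distance separates: Σwᵢ(|x−xᵢ|+|y−yᵢ|) = Σwᵢ|x−xᵢ| + Σwᵢ|y−yᵢ|, so x and y are optimised independently as 1-D weighted medians.
Total weight W = 155; half = 77.5.
x-coordinate, sorted with cumulative weight:
  x=4 (Eastvale, w=10) cum 10
  x=4 (Westmoor, w=60) cum 70
  x=8 (Southcross, w=50) cum 120  ← median
  x=12 (Midtown, w=10) cum 130
  x=15 (Northgate, w=25) cum 155
⇒ x* = 8
y-coordinate, sorted with cumulative weight:
  y=1 (Northgate, w=25) cum 25
  y=6 (Midtown, w=10) cum 35
  y=7 (Southcross, w=50) cum 85  ← median
  y=8 (Eastvale, w=10) cum 95
  y=12 (Westmoor, w=60) cum 155
⇒ y* = 7

(8, 7)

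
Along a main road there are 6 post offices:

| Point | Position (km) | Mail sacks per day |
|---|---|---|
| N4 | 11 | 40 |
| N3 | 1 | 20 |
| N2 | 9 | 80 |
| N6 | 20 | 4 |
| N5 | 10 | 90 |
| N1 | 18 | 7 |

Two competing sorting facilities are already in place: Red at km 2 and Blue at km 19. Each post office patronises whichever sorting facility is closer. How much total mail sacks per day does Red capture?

The indifferent point is the midpoint (2+19)/2 = 10.5; post offices left of it (closer to Red at 2) go to Red, those right go to Blue.
  N3 at 1 (w=20) → Red
  N2 at 9 (w=80) → Red
  N5 at 10 (w=90) → Red
  N4 at 11 (w=40) → Blue
  N1 at 18 (w=7) → Blue
  N6 at 20 (w=4) → Blue
Red captures 190; Blue captures 51.

190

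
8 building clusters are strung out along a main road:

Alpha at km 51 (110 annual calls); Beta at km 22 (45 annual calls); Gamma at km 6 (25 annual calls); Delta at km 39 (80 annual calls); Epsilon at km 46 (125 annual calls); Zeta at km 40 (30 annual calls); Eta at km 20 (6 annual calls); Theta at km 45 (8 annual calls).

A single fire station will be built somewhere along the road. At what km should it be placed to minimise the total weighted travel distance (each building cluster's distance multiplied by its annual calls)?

For a sum of weighted absolute distances on a line, the optimum is the weighted median (not the mean). Total weight W = 429; half-weight = 214.5.
Sort by position and accumulate weight:
  km 6 (Gamma, w=25) → cum 25
  km 20 (Eta, w=6) → cum 31
  km 22 (Beta, w=45) → cum 76
  km 39 (Delta, w=80) → cum 156
  km 40 (Zeta, w=30) → cum 186
  km 45 (Theta, w=8) → cum 194
  km 46 (Epsilon, w=125) → cum 319  ≥ 214.5 → median here
  km 51 (Alpha, w=110) → cum 429
Optimal location: km 46.

x = 46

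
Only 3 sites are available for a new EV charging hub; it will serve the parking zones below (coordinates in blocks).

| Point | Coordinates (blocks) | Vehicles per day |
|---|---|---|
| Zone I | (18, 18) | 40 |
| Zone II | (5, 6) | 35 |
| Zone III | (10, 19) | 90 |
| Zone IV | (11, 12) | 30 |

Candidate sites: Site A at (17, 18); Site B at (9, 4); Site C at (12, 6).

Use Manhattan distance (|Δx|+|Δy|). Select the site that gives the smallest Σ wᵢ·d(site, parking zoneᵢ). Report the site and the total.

Total weighted distance at each candidate:
  Site A (17, 18): total = 1960
  Site B (9, 4): total = 2870
  Site C (12, 6): total = 2525
Minimum is at Site A with total 1960 blocks.

Site A, total 1960 blocks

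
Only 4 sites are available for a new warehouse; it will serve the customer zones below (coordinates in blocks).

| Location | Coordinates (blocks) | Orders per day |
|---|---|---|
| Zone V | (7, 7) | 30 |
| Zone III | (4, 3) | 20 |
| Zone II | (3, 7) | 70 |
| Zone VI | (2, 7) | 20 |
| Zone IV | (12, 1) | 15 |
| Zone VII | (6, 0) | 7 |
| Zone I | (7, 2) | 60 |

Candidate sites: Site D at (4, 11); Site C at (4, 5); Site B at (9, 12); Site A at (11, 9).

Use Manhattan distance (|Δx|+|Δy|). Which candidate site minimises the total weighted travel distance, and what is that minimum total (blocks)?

Total weighted distance at each candidate:
  Site D (4, 11): total = 1921
  Site C (4, 5): total = 1069
  Site B (9, 12): total = 2535
  Site A (11, 9): total = 2253
Minimum is at Site C with total 1069 blocks.

Site C, total 1069 blocks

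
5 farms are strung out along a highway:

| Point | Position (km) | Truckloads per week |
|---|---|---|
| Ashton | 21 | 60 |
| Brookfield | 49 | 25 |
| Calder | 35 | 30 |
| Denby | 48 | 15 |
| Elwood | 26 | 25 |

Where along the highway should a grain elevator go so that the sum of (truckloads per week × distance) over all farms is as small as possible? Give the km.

x = 26

For a sum of weighted absolute distances on a line, the optimum is the weighted median (not the mean). Total weight W = 155; half-weight = 77.5.
Sort by position and accumulate weight:
  km 21 (Ashton, w=60) → cum 60
  km 26 (Elwood, w=25) → cum 85  ≥ 77.5 → median here
  km 35 (Calder, w=30) → cum 115
  km 48 (Denby, w=15) → cum 130
  km 49 (Brookfield, w=25) → cum 155
Optimal location: km 26.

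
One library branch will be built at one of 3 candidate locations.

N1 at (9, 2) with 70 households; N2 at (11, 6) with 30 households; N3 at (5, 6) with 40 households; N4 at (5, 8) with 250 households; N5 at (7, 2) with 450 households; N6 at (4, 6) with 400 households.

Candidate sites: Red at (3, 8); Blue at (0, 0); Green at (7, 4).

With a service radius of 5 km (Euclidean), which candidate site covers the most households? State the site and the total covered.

Coverage radius r = 5 km; a point is covered iff (Δx)²+(Δy)² ≤ 5² = 25.
  Red (3, 8): covers {N3, N4, N6} → 690
  Blue (0, 0): covers {none} → 0
  Green (7, 4): covers {N1, N2, N3, N4, N5, N6} → 1240
Maximum coverage at Green: 1240 households.

Green, covering 1240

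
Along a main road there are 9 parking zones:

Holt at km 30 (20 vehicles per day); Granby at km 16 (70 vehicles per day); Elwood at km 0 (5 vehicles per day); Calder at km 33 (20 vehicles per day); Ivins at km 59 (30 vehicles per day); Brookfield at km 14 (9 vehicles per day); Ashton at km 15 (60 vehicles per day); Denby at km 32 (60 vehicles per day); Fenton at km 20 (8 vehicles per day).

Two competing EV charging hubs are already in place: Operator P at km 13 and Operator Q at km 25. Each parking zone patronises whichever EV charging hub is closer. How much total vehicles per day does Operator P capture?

The indifferent point is the midpoint (13+25)/2 = 19; parking zones left of it (closer to Operator P at 13) go to Operator P, those right go to Operator Q.
  Elwood at 0 (w=5) → Operator P
  Brookfield at 14 (w=9) → Operator P
  Ashton at 15 (w=60) → Operator P
  Granby at 16 (w=70) → Operator P
  Fenton at 20 (w=8) → Operator Q
  Holt at 30 (w=20) → Operator Q
  Denby at 32 (w=60) → Operator Q
  Calder at 33 (w=20) → Operator Q
  Ivins at 59 (w=30) → Operator Q
Operator P captures 144; Operator Q captures 138.

144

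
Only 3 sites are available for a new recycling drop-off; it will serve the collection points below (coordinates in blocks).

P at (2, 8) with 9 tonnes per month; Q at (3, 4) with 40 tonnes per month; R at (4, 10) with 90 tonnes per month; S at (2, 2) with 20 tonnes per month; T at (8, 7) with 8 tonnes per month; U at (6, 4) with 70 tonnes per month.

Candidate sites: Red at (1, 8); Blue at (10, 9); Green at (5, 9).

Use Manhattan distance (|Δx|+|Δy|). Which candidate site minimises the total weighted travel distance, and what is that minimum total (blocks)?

Total weighted distance at each candidate:
  Red (1, 8): total = 1533
  Blue (10, 9): total = 2153
  Green (5, 9): total = 1156
Minimum is at Green with total 1156 blocks.

Green, total 1156 blocks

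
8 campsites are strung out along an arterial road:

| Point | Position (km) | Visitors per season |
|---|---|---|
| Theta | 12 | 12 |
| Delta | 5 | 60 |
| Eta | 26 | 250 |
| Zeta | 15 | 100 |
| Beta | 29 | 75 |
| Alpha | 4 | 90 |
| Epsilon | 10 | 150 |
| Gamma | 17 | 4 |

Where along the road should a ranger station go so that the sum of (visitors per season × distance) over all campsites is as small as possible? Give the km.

For a sum of weighted absolute distances on a line, the optimum is the weighted median (not the mean). Total weight W = 741; half-weight = 370.5.
Sort by position and accumulate weight:
  km 4 (Alpha, w=90) → cum 90
  km 5 (Delta, w=60) → cum 150
  km 10 (Epsilon, w=150) → cum 300
  km 12 (Theta, w=12) → cum 312
  km 15 (Zeta, w=100) → cum 412  ≥ 370.5 → median here
  km 17 (Gamma, w=4) → cum 416
  km 26 (Eta, w=250) → cum 666
  km 29 (Beta, w=75) → cum 741
Optimal location: km 15.

x = 15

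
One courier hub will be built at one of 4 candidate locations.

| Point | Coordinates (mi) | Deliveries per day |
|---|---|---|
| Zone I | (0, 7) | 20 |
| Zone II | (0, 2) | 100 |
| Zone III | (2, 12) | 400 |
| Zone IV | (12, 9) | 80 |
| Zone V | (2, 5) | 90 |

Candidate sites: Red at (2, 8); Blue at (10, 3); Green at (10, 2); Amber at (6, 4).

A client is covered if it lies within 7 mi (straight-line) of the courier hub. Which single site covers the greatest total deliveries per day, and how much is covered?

Coverage radius r = 7 mi; a point is covered iff (Δx)²+(Δy)² ≤ 7² = 49.
  Red (2, 8): covers {Zone I, Zone II, Zone III, Zone V} → 610
  Blue (10, 3): covers {Zone IV} → 80
  Green (10, 2): covers {none} → 0
  Amber (6, 4): covers {Zone I, Zone II, Zone V} → 210
Maximum coverage at Red: 610 deliveries per day.

Red, covering 610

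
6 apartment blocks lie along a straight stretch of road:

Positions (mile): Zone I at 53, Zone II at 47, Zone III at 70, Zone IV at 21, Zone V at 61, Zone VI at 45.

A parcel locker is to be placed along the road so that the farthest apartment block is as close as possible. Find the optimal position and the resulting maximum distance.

The 1-center on a line is the midpoint of the two extreme points: leftmost at 21, rightmost at 70.
Optimal location = (21 + 70)/2 = 45.5; maximum distance = (70 − 21)/2 = 24.5.

location 45.5, max distance 24.5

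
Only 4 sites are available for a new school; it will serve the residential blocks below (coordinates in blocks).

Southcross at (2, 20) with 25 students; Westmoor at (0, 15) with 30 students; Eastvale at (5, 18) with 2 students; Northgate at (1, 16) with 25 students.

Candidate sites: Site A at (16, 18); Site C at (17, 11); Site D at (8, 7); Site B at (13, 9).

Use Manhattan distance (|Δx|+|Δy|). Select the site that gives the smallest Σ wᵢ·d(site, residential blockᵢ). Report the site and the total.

Site D, total 1383 blocks

Total weighted distance at each candidate:
  Site A (16, 18): total = 1417
  Site C (17, 11): total = 1793
  Site D (8, 7): total = 1383
  Site B (13, 9): total = 1629
Minimum is at Site D with total 1383 blocks.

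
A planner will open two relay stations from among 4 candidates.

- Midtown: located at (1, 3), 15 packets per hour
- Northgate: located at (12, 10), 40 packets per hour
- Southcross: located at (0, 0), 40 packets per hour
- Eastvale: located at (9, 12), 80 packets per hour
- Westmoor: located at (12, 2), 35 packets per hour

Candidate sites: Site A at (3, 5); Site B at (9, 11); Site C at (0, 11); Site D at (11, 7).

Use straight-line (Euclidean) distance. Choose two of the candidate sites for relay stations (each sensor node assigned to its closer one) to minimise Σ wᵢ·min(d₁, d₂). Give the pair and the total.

Evaluate every pair (each demand assigned to the nearer of the two):
  {Site A, Site B}: total = 814.2
  {Site A, Site D}: total = 1011.4
  {Site B, Site D}: total = 1068.0
  {Site B, Site C}: total = 1099.5
  {Site C, Site D}: total = 1296.7
  {Site A, Site C}: total = 1744.0
Best pair: {Site A, Site B} with total 814.2.

{Site A, Site B}, total 814.2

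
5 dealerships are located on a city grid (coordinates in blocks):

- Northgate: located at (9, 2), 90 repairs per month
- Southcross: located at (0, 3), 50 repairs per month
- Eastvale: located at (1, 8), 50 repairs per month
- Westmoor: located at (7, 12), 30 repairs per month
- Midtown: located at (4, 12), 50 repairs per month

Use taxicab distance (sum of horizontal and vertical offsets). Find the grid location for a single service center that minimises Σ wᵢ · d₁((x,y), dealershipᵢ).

(4, 3)

Manhattan distance separates: Σwᵢ(|x−xᵢ|+|y−yᵢ|) = Σwᵢ|x−xᵢ| + Σwᵢ|y−yᵢ|, so x and y are optimised independently as 1-D weighted medians.
Total weight W = 270; half = 135.
x-coordinate, sorted with cumulative weight:
  x=0 (Southcross, w=50) cum 50
  x=1 (Eastvale, w=50) cum 100
  x=4 (Midtown, w=50) cum 150  ← median
  x=7 (Westmoor, w=30) cum 180
  x=9 (Northgate, w=90) cum 270
⇒ x* = 4
y-coordinate, sorted with cumulative weight:
  y=2 (Northgate, w=90) cum 90
  y=3 (Southcross, w=50) cum 140  ← median
  y=8 (Eastvale, w=50) cum 190
  y=12 (Westmoor, w=30) cum 220
  y=12 (Midtown, w=50) cum 270
⇒ y* = 3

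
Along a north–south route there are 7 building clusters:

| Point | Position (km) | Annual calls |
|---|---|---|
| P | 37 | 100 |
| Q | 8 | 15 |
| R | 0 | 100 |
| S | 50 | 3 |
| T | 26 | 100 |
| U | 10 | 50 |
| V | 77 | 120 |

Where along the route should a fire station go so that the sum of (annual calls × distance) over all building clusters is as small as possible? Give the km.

x = 26

For a sum of weighted absolute distances on a line, the optimum is the weighted median (not the mean). Total weight W = 488; half-weight = 244.
Sort by position and accumulate weight:
  km 0 (R, w=100) → cum 100
  km 8 (Q, w=15) → cum 115
  km 10 (U, w=50) → cum 165
  km 26 (T, w=100) → cum 265  ≥ 244 → median here
  km 37 (P, w=100) → cum 365
  km 50 (S, w=3) → cum 368
  km 77 (V, w=120) → cum 488
Optimal location: km 26.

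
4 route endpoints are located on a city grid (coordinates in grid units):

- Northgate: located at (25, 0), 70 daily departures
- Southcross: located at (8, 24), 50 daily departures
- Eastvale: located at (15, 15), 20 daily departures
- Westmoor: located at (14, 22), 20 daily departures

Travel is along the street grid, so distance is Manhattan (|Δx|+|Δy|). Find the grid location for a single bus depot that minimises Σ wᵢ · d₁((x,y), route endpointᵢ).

(15, 15)

Manhattan distance separates: Σwᵢ(|x−xᵢ|+|y−yᵢ|) = Σwᵢ|x−xᵢ| + Σwᵢ|y−yᵢ|, so x and y are optimised independently as 1-D weighted medians.
Total weight W = 160; half = 80.
x-coordinate, sorted with cumulative weight:
  x=8 (Southcross, w=50) cum 50
  x=14 (Westmoor, w=20) cum 70
  x=15 (Eastvale, w=20) cum 90  ← median
  x=25 (Northgate, w=70) cum 160
⇒ x* = 15
y-coordinate, sorted with cumulative weight:
  y=0 (Northgate, w=70) cum 70
  y=15 (Eastvale, w=20) cum 90  ← median
  y=22 (Westmoor, w=20) cum 110
  y=24 (Southcross, w=50) cum 160
⇒ y* = 15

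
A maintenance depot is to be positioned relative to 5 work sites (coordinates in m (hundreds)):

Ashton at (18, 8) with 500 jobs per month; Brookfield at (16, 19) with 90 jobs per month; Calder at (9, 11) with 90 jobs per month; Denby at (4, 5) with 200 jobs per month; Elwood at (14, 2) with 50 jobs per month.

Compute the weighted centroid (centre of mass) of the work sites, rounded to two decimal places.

(13.71, 8.39)

The minimiser of Σwᵢ‖p−pᵢ‖² is the weighted centroid p* = (Σwᵢpᵢ)/(Σwᵢ).
Σwᵢ = 930.
Σwᵢxᵢ = 500·18 + 90·16 + 90·9 + 200·4 + 50·14 = 12750.
Σwᵢyᵢ = 500·8 + 90·19 + 90·11 + 200·5 + 50·2 = 7800.
x* = 12750/930 = 13.71, y* = 7800/930 = 8.39.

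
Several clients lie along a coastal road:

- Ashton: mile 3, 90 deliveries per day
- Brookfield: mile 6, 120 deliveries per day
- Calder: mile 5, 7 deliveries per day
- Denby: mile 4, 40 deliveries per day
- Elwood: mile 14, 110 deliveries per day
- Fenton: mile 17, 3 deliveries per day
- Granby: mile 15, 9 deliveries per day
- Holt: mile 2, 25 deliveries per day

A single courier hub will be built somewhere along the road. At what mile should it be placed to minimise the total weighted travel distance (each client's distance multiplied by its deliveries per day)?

x = 6

For a sum of weighted absolute distances on a line, the optimum is the weighted median (not the mean). Total weight W = 404; half-weight = 202.
Sort by position and accumulate weight:
  mile 2 (Holt, w=25) → cum 25
  mile 3 (Ashton, w=90) → cum 115
  mile 4 (Denby, w=40) → cum 155
  mile 5 (Calder, w=7) → cum 162
  mile 6 (Brookfield, w=120) → cum 282  ≥ 202 → median here
  mile 14 (Elwood, w=110) → cum 392
  mile 15 (Granby, w=9) → cum 401
  mile 17 (Fenton, w=3) → cum 404
Optimal location: mile 6.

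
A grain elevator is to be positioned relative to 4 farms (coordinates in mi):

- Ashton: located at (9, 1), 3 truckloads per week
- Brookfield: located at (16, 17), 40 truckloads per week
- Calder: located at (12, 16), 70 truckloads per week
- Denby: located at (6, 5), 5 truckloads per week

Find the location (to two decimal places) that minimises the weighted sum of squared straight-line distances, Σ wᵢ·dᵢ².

The minimiser of Σwᵢ‖p−pᵢ‖² is the weighted centroid p* = (Σwᵢpᵢ)/(Σwᵢ).
Σwᵢ = 118.
Σwᵢxᵢ = 3·9 + 40·16 + 70·12 + 5·6 = 1537.
Σwᵢyᵢ = 3·1 + 40·17 + 70·16 + 5·5 = 1828.
x* = 1537/118 = 13.03, y* = 1828/118 = 15.49.

(13.03, 15.49)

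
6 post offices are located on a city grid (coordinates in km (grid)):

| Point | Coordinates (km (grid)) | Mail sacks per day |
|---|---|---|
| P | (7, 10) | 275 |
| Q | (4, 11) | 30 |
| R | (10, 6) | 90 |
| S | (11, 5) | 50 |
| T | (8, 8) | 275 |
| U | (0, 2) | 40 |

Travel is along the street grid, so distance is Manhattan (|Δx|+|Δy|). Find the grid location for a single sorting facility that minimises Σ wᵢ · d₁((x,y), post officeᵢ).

Manhattan distance separates: Σwᵢ(|x−xᵢ|+|y−yᵢ|) = Σwᵢ|x−xᵢ| + Σwᵢ|y−yᵢ|, so x and y are optimised independently as 1-D weighted medians.
Total weight W = 760; half = 380.
x-coordinate, sorted with cumulative weight:
  x=0 (U, w=40) cum 40
  x=4 (Q, w=30) cum 70
  x=7 (P, w=275) cum 345
  x=8 (T, w=275) cum 620  ← median
  x=10 (R, w=90) cum 710
  x=11 (S, w=50) cum 760
⇒ x* = 8
y-coordinate, sorted with cumulative weight:
  y=2 (U, w=40) cum 40
  y=5 (S, w=50) cum 90
  y=6 (R, w=90) cum 180
  y=8 (T, w=275) cum 455  ← median
  y=10 (P, w=275) cum 730
  y=11 (Q, w=30) cum 760
⇒ y* = 8

(8, 8)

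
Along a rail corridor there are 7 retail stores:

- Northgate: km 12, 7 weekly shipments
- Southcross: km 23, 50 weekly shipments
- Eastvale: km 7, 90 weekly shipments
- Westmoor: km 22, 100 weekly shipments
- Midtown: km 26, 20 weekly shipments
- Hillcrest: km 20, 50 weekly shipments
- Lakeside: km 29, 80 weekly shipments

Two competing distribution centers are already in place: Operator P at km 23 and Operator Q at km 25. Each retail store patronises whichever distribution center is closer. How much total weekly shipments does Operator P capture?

The indifferent point is the midpoint (23+25)/2 = 24; retail stores left of it (closer to Operator P at 23) go to Operator P, those right go to Operator Q.
  Eastvale at 7 (w=90) → Operator P
  Northgate at 12 (w=7) → Operator P
  Hillcrest at 20 (w=50) → Operator P
  Westmoor at 22 (w=100) → Operator P
  Southcross at 23 (w=50) → Operator P
  Midtown at 26 (w=20) → Operator Q
  Lakeside at 29 (w=80) → Operator Q
Operator P captures 297; Operator Q captures 100.

297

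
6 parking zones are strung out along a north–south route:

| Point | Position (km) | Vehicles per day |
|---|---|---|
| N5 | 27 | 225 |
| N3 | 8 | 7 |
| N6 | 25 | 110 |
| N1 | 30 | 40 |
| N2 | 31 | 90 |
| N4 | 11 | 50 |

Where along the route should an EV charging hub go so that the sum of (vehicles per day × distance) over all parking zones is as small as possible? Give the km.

For a sum of weighted absolute distances on a line, the optimum is the weighted median (not the mean). Total weight W = 522; half-weight = 261.
Sort by position and accumulate weight:
  km 8 (N3, w=7) → cum 7
  km 11 (N4, w=50) → cum 57
  km 25 (N6, w=110) → cum 167
  km 27 (N5, w=225) → cum 392  ≥ 261 → median here
  km 30 (N1, w=40) → cum 432
  km 31 (N2, w=90) → cum 522
Optimal location: km 27.

x = 27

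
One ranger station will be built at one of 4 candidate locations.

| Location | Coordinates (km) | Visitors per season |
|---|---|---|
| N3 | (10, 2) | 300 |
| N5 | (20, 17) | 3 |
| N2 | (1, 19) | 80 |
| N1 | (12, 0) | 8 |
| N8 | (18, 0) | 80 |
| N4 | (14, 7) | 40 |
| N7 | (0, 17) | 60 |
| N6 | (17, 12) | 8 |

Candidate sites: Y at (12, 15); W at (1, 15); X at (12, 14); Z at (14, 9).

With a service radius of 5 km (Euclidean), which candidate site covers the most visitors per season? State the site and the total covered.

Coverage radius r = 5 km; a point is covered iff (Δx)²+(Δy)² ≤ 5² = 25.
  Y (12, 15): covers {none} → 0
  W (1, 15): covers {N2, N7} → 140
  X (12, 14): covers {none} → 0
  Z (14, 9): covers {N4, N6} → 48
Maximum coverage at W: 140 visitors per season.

W, covering 140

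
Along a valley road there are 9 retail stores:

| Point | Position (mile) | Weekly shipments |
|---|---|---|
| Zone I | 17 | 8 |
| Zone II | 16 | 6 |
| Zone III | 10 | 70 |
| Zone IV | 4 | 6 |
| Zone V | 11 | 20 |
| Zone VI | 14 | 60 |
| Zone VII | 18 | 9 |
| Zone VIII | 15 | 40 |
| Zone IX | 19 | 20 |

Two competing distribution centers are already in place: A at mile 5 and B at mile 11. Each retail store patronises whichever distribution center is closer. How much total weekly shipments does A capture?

6

The indifferent point is the midpoint (5+11)/2 = 8; retail stores left of it (closer to A at 5) go to A, those right go to B.
  Zone IV at 4 (w=6) → A
  Zone III at 10 (w=70) → B
  Zone V at 11 (w=20) → B
  Zone VI at 14 (w=60) → B
  Zone VIII at 15 (w=40) → B
  Zone II at 16 (w=6) → B
  Zone I at 17 (w=8) → B
  Zone VII at 18 (w=9) → B
  Zone IX at 19 (w=20) → B
A captures 6; B captures 233.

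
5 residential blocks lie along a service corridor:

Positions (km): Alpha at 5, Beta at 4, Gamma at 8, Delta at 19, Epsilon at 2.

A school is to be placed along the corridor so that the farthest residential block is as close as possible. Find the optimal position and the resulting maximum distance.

location 10.5, max distance 8.5

The 1-center on a line is the midpoint of the two extreme points: leftmost at 2, rightmost at 19.
Optimal location = (2 + 19)/2 = 10.5; maximum distance = (19 − 2)/2 = 8.5.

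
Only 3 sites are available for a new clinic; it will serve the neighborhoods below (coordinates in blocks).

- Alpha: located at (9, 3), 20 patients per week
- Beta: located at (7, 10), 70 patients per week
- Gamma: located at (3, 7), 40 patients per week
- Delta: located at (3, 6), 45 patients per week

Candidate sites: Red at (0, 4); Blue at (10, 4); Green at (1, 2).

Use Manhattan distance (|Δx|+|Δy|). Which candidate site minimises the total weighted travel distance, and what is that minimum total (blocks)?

Blue, total 1475 blocks

Total weighted distance at each candidate:
  Red (0, 4): total = 1575
  Blue (10, 4): total = 1475
  Green (1, 2): total = 1710
Minimum is at Blue with total 1475 blocks.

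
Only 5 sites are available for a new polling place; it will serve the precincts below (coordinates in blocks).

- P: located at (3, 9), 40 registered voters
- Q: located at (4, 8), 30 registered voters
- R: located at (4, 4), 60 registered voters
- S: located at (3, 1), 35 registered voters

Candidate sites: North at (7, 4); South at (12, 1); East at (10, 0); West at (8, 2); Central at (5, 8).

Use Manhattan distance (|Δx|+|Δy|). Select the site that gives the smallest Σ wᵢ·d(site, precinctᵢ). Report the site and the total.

Central, total 765 blocks

Total weighted distance at each candidate:
  North (7, 4): total = 995
  South (12, 1): total = 2105
  East (10, 0): total = 1940
  West (8, 2): total = 1350
  Central (5, 8): total = 765
Minimum is at Central with total 765 blocks.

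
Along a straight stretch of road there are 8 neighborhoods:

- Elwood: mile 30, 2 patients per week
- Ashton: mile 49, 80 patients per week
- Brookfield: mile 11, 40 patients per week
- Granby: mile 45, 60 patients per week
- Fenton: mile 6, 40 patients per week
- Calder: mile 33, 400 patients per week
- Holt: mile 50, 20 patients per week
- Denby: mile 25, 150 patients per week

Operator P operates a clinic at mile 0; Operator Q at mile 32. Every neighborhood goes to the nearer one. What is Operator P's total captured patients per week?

80

The indifferent point is the midpoint (0+32)/2 = 16; neighborhoods left of it (closer to Operator P at 0) go to Operator P, those right go to Operator Q.
  Fenton at 6 (w=40) → Operator P
  Brookfield at 11 (w=40) → Operator P
  Denby at 25 (w=150) → Operator Q
  Elwood at 30 (w=2) → Operator Q
  Calder at 33 (w=400) → Operator Q
  Granby at 45 (w=60) → Operator Q
  Ashton at 49 (w=80) → Operator Q
  Holt at 50 (w=20) → Operator Q
Operator P captures 80; Operator Q captures 712.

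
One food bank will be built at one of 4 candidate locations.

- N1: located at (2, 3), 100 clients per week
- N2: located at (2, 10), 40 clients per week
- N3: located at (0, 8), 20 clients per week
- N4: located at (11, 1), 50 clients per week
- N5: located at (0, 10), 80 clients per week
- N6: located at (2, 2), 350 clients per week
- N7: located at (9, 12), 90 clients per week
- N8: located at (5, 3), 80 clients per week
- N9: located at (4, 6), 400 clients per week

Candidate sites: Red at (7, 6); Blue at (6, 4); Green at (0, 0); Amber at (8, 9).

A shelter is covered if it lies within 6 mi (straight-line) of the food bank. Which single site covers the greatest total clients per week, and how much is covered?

Blue, covering 980

Coverage radius r = 6 mi; a point is covered iff (Δx)²+(Δy)² ≤ 6² = 36.
  Red (7, 6): covers {N1, N8, N9} → 580
  Blue (6, 4): covers {N1, N4, N6, N8, N9} → 980
  Green (0, 0): covers {N1, N6, N8} → 530
  Amber (8, 9): covers {N7, N9} → 490
Maximum coverage at Blue: 980 clients per week.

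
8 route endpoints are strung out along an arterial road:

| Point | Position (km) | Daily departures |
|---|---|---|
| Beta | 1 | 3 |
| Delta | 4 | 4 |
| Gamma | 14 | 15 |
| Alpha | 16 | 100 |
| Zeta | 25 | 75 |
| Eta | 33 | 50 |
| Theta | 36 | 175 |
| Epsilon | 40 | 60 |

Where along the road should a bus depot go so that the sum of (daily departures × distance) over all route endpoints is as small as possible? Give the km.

x = 33

For a sum of weighted absolute distances on a line, the optimum is the weighted median (not the mean). Total weight W = 482; half-weight = 241.
Sort by position and accumulate weight:
  km 1 (Beta, w=3) → cum 3
  km 4 (Delta, w=4) → cum 7
  km 14 (Gamma, w=15) → cum 22
  km 16 (Alpha, w=100) → cum 122
  km 25 (Zeta, w=75) → cum 197
  km 33 (Eta, w=50) → cum 247  ≥ 241 → median here
  km 36 (Theta, w=175) → cum 422
  km 40 (Epsilon, w=60) → cum 482
Optimal location: km 33.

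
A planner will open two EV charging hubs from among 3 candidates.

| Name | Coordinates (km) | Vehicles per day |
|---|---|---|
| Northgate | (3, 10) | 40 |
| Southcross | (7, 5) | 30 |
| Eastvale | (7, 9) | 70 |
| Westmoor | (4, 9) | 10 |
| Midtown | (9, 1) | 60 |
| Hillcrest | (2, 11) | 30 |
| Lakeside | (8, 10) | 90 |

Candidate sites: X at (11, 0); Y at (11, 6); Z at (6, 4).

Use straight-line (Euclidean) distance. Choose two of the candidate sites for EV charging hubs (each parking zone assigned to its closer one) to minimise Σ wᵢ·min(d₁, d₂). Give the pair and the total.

{Y, Z}, total 1661.0

Evaluate every pair (each demand assigned to the nearer of the two):
  {Y, Z}: total = 1661.0
  {X, Z}: total = 1666.8
  {X, Y}: total = 1800.7
Best pair: {Y, Z} with total 1661.0.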